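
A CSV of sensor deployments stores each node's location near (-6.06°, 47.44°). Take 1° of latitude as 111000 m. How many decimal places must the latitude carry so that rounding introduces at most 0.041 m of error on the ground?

One degree of latitude covers 111000 m.
With N decimal places the half-ulp bound is 0.5·10⁻ᴺ°, or 0.5·10⁻ᴺ × 111000 m on the ground.
Setting 55500 × 10⁻ᴺ ≤ 0.041 gives 10ᴺ ≥ 1.354e+06, i.e. N ≥ 6.13.
So 7 decimal places suffice (0.00555 m); 6 would allow up to 0.0555 m.

7 decimal places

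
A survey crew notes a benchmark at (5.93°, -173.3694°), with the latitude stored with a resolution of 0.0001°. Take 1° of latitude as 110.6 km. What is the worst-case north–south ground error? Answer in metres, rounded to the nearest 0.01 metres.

5.53 metres

With a 0.0001° grid the true value lies within half a step, ±0.0001°/2 = ±5e-05°, of the stored one.
North–south distance: 5e-05° × 110600 m/° = 5.53 m.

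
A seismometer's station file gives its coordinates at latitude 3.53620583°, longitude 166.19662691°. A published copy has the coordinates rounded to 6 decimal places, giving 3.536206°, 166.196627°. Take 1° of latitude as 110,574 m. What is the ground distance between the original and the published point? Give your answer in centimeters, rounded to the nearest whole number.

2 centimeters

The latitude changed by -0.00000017° and the longitude by -0.00000009°.
N–S: -0.00000017° × 110574 m/° = -0.0187976 m.
East–west at this latitude: -0.00000009° × 110574 × cos 3.53621° ≈ -0.00000009 × 110363 = -0.00993271 m.
Distance: √(0.0187976² + 0.00993271²) ≈ 0.0212605 m.
That is 0.0212605 m = 2.126 cm.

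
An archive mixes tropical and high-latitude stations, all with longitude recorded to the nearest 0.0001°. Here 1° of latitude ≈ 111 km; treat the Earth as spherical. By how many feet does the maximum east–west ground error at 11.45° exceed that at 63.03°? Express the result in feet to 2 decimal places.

Rounding to 4 decimal places leaves the longitude within ±5e-05° of the true value.
At 11.45°: 5e-05° × 111000 × cos 11.45° = 5e-05 × 111000 × 0.9801 ≈ 5.4395 m.
Error at 63.03° = 5e-05° × 111000 × cos 63.03° ≈ 5.55 × 0.4535 = 2.5171 m.
Difference: 5.4395 − 2.5171 = 2.9225 m.
Converting: 2.92249 m × 3.2808 ft/m ≈ 9.5882 ft.

9.59 feet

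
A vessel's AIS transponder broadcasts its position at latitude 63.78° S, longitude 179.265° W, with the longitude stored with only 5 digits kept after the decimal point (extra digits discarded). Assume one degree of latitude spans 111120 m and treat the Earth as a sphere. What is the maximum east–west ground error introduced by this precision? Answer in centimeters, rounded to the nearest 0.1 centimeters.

49.1 centimeters

Truncating at 5 decimal places can drop up to a full unit in the last place, so the longitude may be off by as much as 1e-05°.
At latitude 63.78° a degree of longitude spans 111120 m × cos 63.78° = 111120 × 0.4418 ≈ 49094.9 m.
East–west error: 1e-05° × 49094.9 m/° ≈ 0.490949 m.
That is 0.490949 m = 49.095 cm.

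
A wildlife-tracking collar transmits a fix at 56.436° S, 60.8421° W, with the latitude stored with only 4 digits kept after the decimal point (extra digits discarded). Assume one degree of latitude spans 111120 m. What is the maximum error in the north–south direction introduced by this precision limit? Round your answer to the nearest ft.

36 ft

Truncating at 4 decimal places can drop up to a full unit in the last place, so the latitude may be off by as much as 0.0001°.
North–south distance: 0.0001° × 111120 m/° = 11.112 m.
In feet: 11.112 m ÷ 0.3048 ≈ 36.457 ft.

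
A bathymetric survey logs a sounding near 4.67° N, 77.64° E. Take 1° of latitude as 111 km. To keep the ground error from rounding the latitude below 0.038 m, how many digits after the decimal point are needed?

7

One degree of latitude covers 111000 m.
With N decimal places the half-ulp bound is 0.5·10⁻ᴺ°, or 0.5·10⁻ᴺ × 111000 m on the ground.
Need 0.5 × 111000 × 10⁻ᴺ ≤ 0.038 → 10⁻ᴺ ≤ 6.847e-07, so N ≥ 6.16.
So 7 decimal places suffice (0.00555 m); 6 would allow up to 0.0555 m.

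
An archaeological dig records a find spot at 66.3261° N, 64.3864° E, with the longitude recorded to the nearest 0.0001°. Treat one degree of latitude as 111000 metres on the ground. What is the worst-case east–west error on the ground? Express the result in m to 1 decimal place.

Rounding to 4 decimal places leaves the longitude within ±5e-05° of the true value.
At latitude 66.3261° a degree of longitude spans 111000 m × cos 66.3261° = 111000 × 0.4015 ≈ 44569.9 m.
East–west error: 5e-05° × 44569.9 m/° ≈ 2.22849 m.

2.2 m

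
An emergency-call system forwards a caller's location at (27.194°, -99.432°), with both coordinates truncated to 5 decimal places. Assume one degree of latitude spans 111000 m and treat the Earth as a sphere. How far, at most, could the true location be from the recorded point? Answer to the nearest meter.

Truncating at 5 decimal places can drop up to a full unit in the last place, so each coordinate may be off by as much as 1e-05°.
N–S: 1e-05° × 111000 m/° = 1.11 m.
East–west component at 27.194°: 1e-05° × 111000 × cos 27.194° ≈ 1e-05 × 98730.5 ≈ 0.987305 m.
Worst case both components are at the extreme and orthogonal: √(1.11² + 0.987305²) ≈ 1.48555 m.

1 meters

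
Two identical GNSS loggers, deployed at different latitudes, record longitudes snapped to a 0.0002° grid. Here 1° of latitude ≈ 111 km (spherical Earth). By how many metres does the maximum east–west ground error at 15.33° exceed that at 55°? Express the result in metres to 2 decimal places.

4.34 metres

With a 0.0002° grid the true value lies within half a step, ±0.0002°/2 = ±0.0001°, of the stored one.
Error at 15.33° = 0.0001° × 111000 × cos 15.33° ≈ 11.1 × 0.9644 = 10.705 m.
At 55°: 0.0001° × 111000 × cos 55° = 0.0001 × 111000 × 0.5736 ≈ 6.3667 m.
So the lower-latitude error exceeds the higher by 10.705 − 6.3667 = 4.3384 m.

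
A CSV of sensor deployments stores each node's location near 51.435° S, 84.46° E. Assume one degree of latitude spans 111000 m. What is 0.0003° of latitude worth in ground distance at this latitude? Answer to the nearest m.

33 m

0.0003° × 111000 m/° = 33.3 m.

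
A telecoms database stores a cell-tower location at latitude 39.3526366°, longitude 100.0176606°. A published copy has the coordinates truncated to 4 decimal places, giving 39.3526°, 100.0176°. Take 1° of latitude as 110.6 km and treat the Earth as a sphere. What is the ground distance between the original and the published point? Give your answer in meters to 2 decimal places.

6.58 meters

Δlat = 39.3526366 − 39.3526 = +0.0000366°; Δlon = 100.0176606 − 100.0176 = +0.0000606°.
N–S: 0.0000366° × 110600 m/° = 4.04796 m.
East–west at this latitude: 0.0000606° × 110600 × cos 39.3526° ≈ 0.0000606 × 85522.4 = 5.18266 m.
Hypotenuse of the two orthogonal shifts: √(4.04796² + 5.18266²) = 6.57616 m.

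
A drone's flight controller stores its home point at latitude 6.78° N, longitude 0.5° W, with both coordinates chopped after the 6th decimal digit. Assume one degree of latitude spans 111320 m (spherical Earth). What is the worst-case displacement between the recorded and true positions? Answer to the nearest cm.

16 cm

Truncating at 6 decimal places can drop up to a full unit in the last place, so each coordinate may be off by as much as 1e-06°.
North–south component: 1e-06° × 111320 = 0.11132 m.
East–west component at 6.78°: 1e-06° × 111320 × cos 6.78° ≈ 1e-06 × 110542 ≈ 0.110542 m.
The two errors are perpendicular, so the maximum displacement is √(0.11132² + 0.110542²) ≈ 0.156881 m.
That is 0.156881 m = 15.688 cm.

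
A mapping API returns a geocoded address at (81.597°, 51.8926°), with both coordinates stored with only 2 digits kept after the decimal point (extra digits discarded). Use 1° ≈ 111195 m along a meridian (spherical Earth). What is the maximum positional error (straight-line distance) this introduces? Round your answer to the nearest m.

Truncating at 2 decimal places can drop up to a full unit in the last place, so each coordinate may be off by as much as 0.01°.
Latitude error → 0.01 × 111195 = 1111.95 m along the meridian.
Longitude error → 0.01 × 111195 × cos 81.597° = 0.01 × 111195 × 0.1461 ≈ 162.495 m.
The two errors are perpendicular, so the maximum displacement is √(1111.95² + 162.495²) ≈ 1123.76 m.

1124 m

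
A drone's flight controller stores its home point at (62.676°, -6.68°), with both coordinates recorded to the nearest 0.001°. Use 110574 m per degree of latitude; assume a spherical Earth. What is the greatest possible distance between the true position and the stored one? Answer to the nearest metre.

61 metres

Rounding to 3 decimal places leaves each coordinate within ±0.0005° of the true value.
North–south component: 0.0005° × 110574 = 55.287 m.
E–W at 62.676°: 0.0005° × 110574 × cos 62.676° = 0.0005 × 110574 × 0.4590 ≈ 25.3779 m.
The two errors are perpendicular, so the maximum displacement is √(55.287² + 25.3779²) ≈ 60.8333 m.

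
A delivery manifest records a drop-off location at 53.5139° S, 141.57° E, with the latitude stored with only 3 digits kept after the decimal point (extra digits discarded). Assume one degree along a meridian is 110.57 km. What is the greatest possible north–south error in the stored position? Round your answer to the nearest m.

Truncating at 3 decimal places can drop up to a full unit in the last place, so the latitude may be off by as much as 0.001°.
So the N–S error is at most 0.001 × 110570 = 110.57 m.

111 m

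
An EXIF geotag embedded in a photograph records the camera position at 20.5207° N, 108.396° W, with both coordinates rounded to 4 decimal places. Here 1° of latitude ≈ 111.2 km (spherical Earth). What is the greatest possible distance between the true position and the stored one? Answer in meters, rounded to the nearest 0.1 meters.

Rounding to 4 decimal places leaves each coordinate within ±5e-05° of the true value.
Latitude error → 5e-05 × 111200 = 5.56 m along the meridian.
Longitude error → 5e-05 × 111200 × cos 20.5207° = 5e-05 × 111200 × 0.9365 ≈ 5.20719 m.
The two errors are perpendicular, so the maximum displacement is √(5.56² + 5.20719²) ≈ 7.61764 m.

7.6 meters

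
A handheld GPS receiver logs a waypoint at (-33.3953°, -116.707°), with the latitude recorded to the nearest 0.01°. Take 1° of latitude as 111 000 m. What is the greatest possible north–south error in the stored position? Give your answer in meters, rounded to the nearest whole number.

Rounding to 2 decimal places leaves the latitude within ±0.005° of the true value.
So the N–S error is at most 0.005 × 111000 = 555 m.

555 meters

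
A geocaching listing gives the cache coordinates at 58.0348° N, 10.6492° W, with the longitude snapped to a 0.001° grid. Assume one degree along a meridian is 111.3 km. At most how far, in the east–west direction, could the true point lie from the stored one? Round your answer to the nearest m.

With a 0.001° grid the true value lies within half a step, ±0.001°/2 = ±0.0005°, of the stored one.
At latitude 58.0348° a degree of longitude spans 111300 m × cos 58.0348° = 111300 × 0.5294 ≈ 58922.7 m.
Maximum E–W displacement: 0.0005 × 58922.7 = 29.4613 m.

29 m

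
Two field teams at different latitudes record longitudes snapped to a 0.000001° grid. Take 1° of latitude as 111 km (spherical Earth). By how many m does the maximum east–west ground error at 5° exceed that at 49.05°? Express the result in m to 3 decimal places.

With a 0.000001° grid the true value lies within half a step, ±0.000001°/2 = ±5e-07°, of the stored one.
Error at 5° = 5e-07° × 111000 × cos 5° ≈ 0.0555 × 0.9962 = 0.055289 m.
Error at 49.05° = 5e-07° × 111000 × cos 49.05° ≈ 0.0555 × 0.6554 = 0.036375 m.
Difference: 0.055289 − 0.036375 = 0.018914 m.

0.019 m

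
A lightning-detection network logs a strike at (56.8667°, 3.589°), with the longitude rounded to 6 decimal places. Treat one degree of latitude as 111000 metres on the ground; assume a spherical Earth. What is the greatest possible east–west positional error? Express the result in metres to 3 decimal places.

0.030 metres

Rounding to 6 decimal places leaves the longitude within ±5e-07° of the true value.
One degree of longitude at 56.8667° is 111000 × cos 56.8667° ≈ 111000 × 0.5466 = 60671.4 m.
East–west error: 5e-07° × 60671.4 m/° ≈ 0.0303357 m.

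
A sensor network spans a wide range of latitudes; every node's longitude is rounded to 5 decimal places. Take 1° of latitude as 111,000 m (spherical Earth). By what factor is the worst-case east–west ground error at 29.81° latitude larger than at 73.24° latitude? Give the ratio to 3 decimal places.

3.009

Rounding to 5 decimal places leaves the longitude within ±5e-06° of the true value.
At 29.81°: 5e-06° × 111000 × cos 29.81° = 5e-06 × 111000 × 0.8677 ≈ 0.48156 m.
Error at 73.24° = 5e-06° × 111000 × cos 73.24° ≈ 0.555 × 0.2884 = 0.16004 m.
The ratio reduces to cos 29.81° / cos 73.24° = 0.8677/0.2884 ≈ 3.0090.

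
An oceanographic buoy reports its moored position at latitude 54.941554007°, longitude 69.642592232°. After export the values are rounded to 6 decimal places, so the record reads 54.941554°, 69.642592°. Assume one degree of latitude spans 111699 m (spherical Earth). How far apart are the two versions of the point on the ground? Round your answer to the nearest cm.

1 cm

The latitude changed by +0.000000007° and the longitude by +0.000000232°.
N–S: 0.000000007° × 111699 m/° = 0.000781893 m.
E–W at 54.9416°: 0.000000232° × 111699 × cos 54.9416° = 0.000000232 × 111699 × 0.5744 ≈ 0.0148854 m.
Distance: √(0.000781893² + 0.0148854²) ≈ 0.0149059 m.
That is 0.0149059 m = 1.4906 cm.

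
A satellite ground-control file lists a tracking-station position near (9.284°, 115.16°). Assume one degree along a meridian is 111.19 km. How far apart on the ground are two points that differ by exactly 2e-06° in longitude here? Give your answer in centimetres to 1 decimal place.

21.9 centimetres

At 9.284° a degree of longitude is 111190 × cos 9.284° ≈ 109734 m, so 2e-06° corresponds to 0.219467 m.
That is 0.219467 m = 21.947 cm.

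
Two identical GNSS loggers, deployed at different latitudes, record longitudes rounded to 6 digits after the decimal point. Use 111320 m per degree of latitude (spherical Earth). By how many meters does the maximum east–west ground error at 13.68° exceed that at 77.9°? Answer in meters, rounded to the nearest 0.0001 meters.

0.0424 meters

Rounding to 6 decimal places leaves the longitude within ±5e-07° of the true value.
At 13.68°: 5e-07° × 111320 × cos 13.68° = 5e-07 × 111320 × 0.9716 ≈ 0.054081 m.
At 77.9°: 5e-07° × 111320 × cos 77.9° = 5e-07 × 111320 × 0.2096 ≈ 0.011667 m.
Difference: 0.054081 − 0.011667 = 0.042414 m.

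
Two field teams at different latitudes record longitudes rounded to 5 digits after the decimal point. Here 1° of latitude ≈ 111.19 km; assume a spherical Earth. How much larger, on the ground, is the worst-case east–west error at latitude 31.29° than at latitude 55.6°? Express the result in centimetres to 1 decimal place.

16.1 centimetres

Rounding to 5 decimal places leaves the longitude within ±5e-06° of the true value.
Error at 31.29° = 5e-06° × 111190 × cos 31.29° ≈ 0.55595 × 0.8545 = 0.47509 m.
At 55.6°: 5e-06° × 111190 × cos 55.6° = 5e-06 × 111190 × 0.5650 ≈ 0.31409 m.
So the lower-latitude error exceeds the higher by 0.47509 − 0.31409 = 0.16099 m.
That is 0.160993 m = 16.099 cm.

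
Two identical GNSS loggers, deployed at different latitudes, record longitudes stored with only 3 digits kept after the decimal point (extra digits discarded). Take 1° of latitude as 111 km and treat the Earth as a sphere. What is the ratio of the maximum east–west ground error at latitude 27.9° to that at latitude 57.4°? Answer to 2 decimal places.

1.64

Truncating at 3 decimal places can drop up to a full unit in the last place, so the longitude may be off by as much as 0.001°.
Error at 27.9° = 0.001° × 111000 × cos 27.9° ≈ 111 × 0.8838 = 98.098 m.
Error at 57.4° = 0.001° × 111000 × cos 57.4° ≈ 111 × 0.5388 = 59.804 m.
The ratio reduces to cos 27.9° / cos 57.4° = 0.8838/0.5388 ≈ 1.6403.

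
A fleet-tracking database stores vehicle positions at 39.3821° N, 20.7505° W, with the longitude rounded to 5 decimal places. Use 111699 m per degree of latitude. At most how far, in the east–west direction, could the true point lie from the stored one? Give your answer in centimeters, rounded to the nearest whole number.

Rounding to 5 decimal places leaves the longitude within ±5e-06° of the true value.
At latitude 39.3821° a degree of longitude spans 111699 m × cos 39.3821° = 111699 × 0.7729 ≈ 86335.7 m.
So at most 5e-06° × 86335.7 ≈ 0.431679 m east–west.
That is 0.431679 m = 43.168 cm.

43 centimeters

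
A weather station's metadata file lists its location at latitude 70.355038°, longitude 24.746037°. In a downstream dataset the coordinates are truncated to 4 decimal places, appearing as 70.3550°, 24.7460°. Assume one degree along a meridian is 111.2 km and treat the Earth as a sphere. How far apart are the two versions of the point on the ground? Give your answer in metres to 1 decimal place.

The latitude changed by +0.000038° and the longitude by +0.000037°.
N–S: 0.000038° × 111200 m/° = 4.2256 m.
E–W at 70.355°: 0.000037° × 111200 × cos 70.355° = 0.000037 × 111200 × 0.3362 ≈ 1.38323 m.
Distance: √(4.2256² + 1.38323²) ≈ 4.44624 m.

4.4 metres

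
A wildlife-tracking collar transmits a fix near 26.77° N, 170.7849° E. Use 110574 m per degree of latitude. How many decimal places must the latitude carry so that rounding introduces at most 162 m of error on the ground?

One degree of latitude covers 110574 m.
With N decimal places the half-ulp bound is 0.5·10⁻ᴺ°, or 0.5·10⁻ᴺ × 110574 m on the ground.
Setting 55287 × 10⁻ᴺ ≤ 162 gives 10ᴺ ≥ 341.3, i.e. N ≥ 2.53.
N = 2 would give 553 m (too coarse); N = 3 gives 55.3 m ≤ 162 m.

3 decimal places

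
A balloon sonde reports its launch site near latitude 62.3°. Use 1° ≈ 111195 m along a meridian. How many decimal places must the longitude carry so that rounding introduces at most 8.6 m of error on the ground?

4

At 62.3° one degree of longitude covers 111195 × cos 62.3° ≈ 111195 × 0.4648 ≈ 51688.1 m.
With N decimal places the half-ulp bound is 0.5·10⁻ᴺ°, or 0.5·10⁻ᴺ × 51688.1 m on the ground.
Need 0.5 × 51688.1 × 10⁻ᴺ ≤ 8.6 → 10⁻ᴺ ≤ 3.328e-04, so N ≥ 3.48.
N = 3 would give 25.8 m (too coarse); N = 4 gives 2.58 m ≤ 8.6 m.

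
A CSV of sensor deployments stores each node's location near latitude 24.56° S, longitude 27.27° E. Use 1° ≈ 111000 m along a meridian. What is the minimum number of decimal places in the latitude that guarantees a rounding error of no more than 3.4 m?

5 decimal places

One degree of latitude covers 111000 m.
With N decimal places the half-ulp bound is 0.5·10⁻ᴺ°, or 0.5·10⁻ᴺ × 111000 m on the ground.
Need 0.5 × 111000 × 10⁻ᴺ ≤ 3.4 → 10⁻ᴺ ≤ 6.126e-05, so N ≥ 4.21.
N = 4 would give 5.55 m (too coarse); N = 5 gives 0.555 m ≤ 3.4 m.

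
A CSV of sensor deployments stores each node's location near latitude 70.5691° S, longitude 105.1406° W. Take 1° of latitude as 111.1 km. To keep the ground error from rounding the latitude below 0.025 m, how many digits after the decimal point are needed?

One degree of latitude covers 111100 m.
Rounding to N decimal places gives at most 0.5 × 10⁻ᴺ degrees of error, i.e. 0.5 × 10⁻ᴺ × 111100 m.
Need 0.5 × 111100 × 10⁻ᴺ ≤ 0.025 → 10⁻ᴺ ≤ 4.500e-07, so N ≥ 6.35.
N = 6 would give 0.0555 m (too coarse); N = 7 gives 0.00556 m ≤ 0.025 m.

7 decimal places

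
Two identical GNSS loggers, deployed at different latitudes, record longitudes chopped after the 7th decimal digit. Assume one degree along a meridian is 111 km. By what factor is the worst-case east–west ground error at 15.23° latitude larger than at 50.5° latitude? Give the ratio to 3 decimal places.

1.517

Truncating at 7 decimal places can drop up to a full unit in the last place, so the longitude may be off by as much as 1e-07°.
At 15.23°: 1e-07° × 111000 × cos 15.23° = 1e-07 × 111000 × 0.9649 ≈ 0.01071 m.
At 50.5°: 1e-07° × 111000 × cos 50.5° = 1e-07 × 111000 × 0.6361 ≈ 0.0070605 m.
The ratio reduces to cos 15.23° / cos 50.5° = 0.9649/0.6361 ≈ 1.5169.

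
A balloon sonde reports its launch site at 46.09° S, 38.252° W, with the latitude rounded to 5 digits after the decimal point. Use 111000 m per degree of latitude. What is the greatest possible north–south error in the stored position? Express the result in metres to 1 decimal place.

Rounding to 5 decimal places leaves the latitude within ±5e-06° of the true value.
So the N–S error is at most 5e-06 × 111000 = 0.555 m.

0.6 metres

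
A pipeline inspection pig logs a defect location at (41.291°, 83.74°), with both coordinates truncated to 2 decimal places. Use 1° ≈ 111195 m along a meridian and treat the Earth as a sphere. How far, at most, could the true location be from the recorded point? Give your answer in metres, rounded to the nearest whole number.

Truncating at 2 decimal places can drop up to a full unit in the last place, so each coordinate may be off by as much as 0.01°.
Latitude error → 0.01 × 111195 = 1111.95 m along the meridian.
East–west component at 41.291°: 0.01° × 111195 × cos 41.291° ≈ 0.01 × 83548.3 ≈ 835.483 m.
Combining orthogonally: (1111.95² + 835.483²)^½ ≈ 1390.85 m.

1391 metres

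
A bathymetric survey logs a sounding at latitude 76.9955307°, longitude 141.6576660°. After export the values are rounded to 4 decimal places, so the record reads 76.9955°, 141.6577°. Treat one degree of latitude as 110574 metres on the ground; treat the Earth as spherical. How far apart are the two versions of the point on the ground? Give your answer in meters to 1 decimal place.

3.5 meters

The latitude changed by +0.0000307° and the longitude by -0.0000340°.
North–south shift: 0.0000307 × 110574 = 3.39462 m.
E–W at 76.9955°: -0.0000340° × 110574 × cos 76.9955° = -0.0000340 × 110574 × 0.2250 ≈ -0.845995 m.
Distance: √(3.39462² + 0.845995²) ≈ 3.49845 m.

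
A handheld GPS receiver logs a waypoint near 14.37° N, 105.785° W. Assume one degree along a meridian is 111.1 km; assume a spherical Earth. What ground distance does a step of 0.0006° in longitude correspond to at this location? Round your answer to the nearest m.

65 m

0.0006° of longitude at 14.37° is 0.0006 × 111100 × cos 14.37° ≈ 0.0006 × 107624 = 64.5744 m.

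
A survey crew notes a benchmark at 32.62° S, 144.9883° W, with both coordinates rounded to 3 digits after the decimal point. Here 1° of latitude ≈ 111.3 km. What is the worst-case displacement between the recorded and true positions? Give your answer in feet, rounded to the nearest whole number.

239 feet

Rounding to 3 decimal places leaves each coordinate within ±0.0005° of the true value.
Latitude error → 0.0005 × 111300 = 55.65 m along the meridian.
East–west component at 32.62°: 0.0005° × 111300 × cos 32.62° ≈ 0.0005 × 93744 ≈ 46.872 m.
Worst case both components are at the extreme and orthogonal: √(55.65² + 46.872²) ≈ 72.7592 m.
In feet: 72.7592 m ÷ 0.3048 ≈ 238.71 ft.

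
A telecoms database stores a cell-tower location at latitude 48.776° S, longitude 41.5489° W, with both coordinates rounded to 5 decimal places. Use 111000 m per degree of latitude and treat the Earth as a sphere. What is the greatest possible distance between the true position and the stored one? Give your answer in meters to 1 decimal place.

0.7 meters

Rounding to 5 decimal places leaves each coordinate within ±5e-06° of the true value.
North–south component: 5e-06° × 111000 = 0.555 m.
E–W at 48.776°: 5e-06° × 111000 × cos 48.776° = 5e-06 × 111000 × 0.6590 ≈ 0.365748 m.
Worst case both components are at the extreme and orthogonal: √(0.555² + 0.365748²) ≈ 0.664678 m.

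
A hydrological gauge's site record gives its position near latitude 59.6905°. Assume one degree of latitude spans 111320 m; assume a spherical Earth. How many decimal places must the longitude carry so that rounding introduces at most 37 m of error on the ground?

At 59.6905° one degree of longitude covers 111320 × cos 59.6905° ≈ 111320 × 0.5047 ≈ 56180 m.
N decimal places → at most half a unit in the last place, 0.5 × 10⁻ᴺ° = 56180/2 × 10⁻ᴺ m.
Setting 28090 × 10⁻ᴺ ≤ 37 gives 10ᴺ ≥ 759.2, i.e. N ≥ 2.88.
So 3 decimal places suffice (28.1 m); 2 would allow up to 281 m.

3 decimal places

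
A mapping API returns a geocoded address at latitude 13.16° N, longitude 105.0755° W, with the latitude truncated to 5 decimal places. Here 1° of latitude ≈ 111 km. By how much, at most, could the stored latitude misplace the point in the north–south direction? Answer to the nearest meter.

1 meters

Truncating at 5 decimal places can drop up to a full unit in the last place, so the latitude may be off by as much as 1e-05°.
North–south distance: 1e-05° × 111000 m/° = 1.11 m.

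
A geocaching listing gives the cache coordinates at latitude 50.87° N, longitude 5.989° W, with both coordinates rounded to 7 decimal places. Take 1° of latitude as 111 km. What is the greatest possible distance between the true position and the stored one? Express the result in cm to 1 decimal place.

0.7 cm

Rounding to 7 decimal places leaves each coordinate within ±5e-08° of the true value.
N–S: 5e-08° × 111000 m/° = 0.00555 m.
Longitude error → 5e-08 × 111000 × cos 50.87° = 5e-08 × 111000 × 0.6311 ≈ 0.00350251 m.
The two errors are perpendicular, so the maximum displacement is √(0.00555² + 0.00350251²) ≈ 0.00656278 m.
That is 0.00656278 m = 0.65628 cm.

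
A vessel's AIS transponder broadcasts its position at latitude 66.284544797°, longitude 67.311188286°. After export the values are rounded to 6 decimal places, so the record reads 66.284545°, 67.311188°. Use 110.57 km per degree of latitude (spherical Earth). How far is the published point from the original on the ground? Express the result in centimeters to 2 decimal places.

2.58 centimeters

The latitude changed by -0.000000203° and the longitude by +0.000000286°.
North–south shift: -0.000000203 × 110570 = -0.0224457 m.
E–W at 66.2845°: 0.000000286° × 110570 × cos 66.2845° = 0.000000286 × 110570 × 0.4022 ≈ 0.0127186 m.
Hypotenuse of the two orthogonal shifts: √(0.0224457² + 0.0127186²) = 0.0257987 m.
That is 0.0257987 m = 2.5799 cm.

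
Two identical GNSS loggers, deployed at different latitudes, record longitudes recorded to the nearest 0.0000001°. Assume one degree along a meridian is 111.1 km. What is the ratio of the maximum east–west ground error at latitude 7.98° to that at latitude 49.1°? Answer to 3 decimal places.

Rounding to 7 decimal places leaves the longitude within ±5e-08° of the true value.
Error at 7.98° = 5e-08° × 111100 × cos 7.98° ≈ 0.005555 × 0.9903 = 0.0055012 m.
Error at 49.1° = 5e-08° × 111100 × cos 49.1° ≈ 0.005555 × 0.6547 = 0.0036371 m.
The ratio reduces to cos 7.98° / cos 49.1° = 0.9903/0.6547 ≈ 1.5125.

1.513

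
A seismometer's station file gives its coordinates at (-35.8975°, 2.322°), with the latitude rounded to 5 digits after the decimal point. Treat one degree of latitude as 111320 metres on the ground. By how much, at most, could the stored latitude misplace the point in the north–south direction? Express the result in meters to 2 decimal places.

Rounding to 5 decimal places leaves the latitude within ±5e-06° of the true value.
North–south distance: 5e-06° × 111320 m/° = 0.5566 m.

0.56 meters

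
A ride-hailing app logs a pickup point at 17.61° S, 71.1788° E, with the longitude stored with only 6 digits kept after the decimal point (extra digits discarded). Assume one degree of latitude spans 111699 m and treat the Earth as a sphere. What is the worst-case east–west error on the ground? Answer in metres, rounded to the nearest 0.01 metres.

0.11 metres

Truncating at 6 decimal places can drop up to a full unit in the last place, so the longitude may be off by as much as 1e-06°.
Parallels shrink by cos φ, so at 17.61° a degree of longitude is 111699 × 0.9531 ≈ 106465 m.
Maximum E–W displacement: 1e-06 × 106465 = 0.106465 m.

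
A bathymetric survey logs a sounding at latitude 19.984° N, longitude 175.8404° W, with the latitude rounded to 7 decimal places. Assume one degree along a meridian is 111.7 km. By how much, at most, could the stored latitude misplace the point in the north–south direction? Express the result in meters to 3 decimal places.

Rounding to 7 decimal places leaves the latitude within ±5e-08° of the true value.
North–south distance: 5e-08° × 111700 m/° = 0.005585 m.

0.006 meters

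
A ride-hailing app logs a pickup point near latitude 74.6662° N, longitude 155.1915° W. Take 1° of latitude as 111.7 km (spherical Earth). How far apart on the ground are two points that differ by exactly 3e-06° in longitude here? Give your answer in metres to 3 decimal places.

At 74.6662° a degree of longitude is 111700 × cos 74.6662° ≈ 29538.2 m, so 3e-06° corresponds to 0.0886145 m.

0.089 metres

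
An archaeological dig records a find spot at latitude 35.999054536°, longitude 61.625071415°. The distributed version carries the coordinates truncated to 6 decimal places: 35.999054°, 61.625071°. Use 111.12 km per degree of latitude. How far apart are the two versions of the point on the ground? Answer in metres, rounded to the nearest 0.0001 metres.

Δlat = 35.999054536 − 35.999054 = +0.000000536°; Δlon = 61.625071415 − 61.625071 = +0.000000415°.
North–south shift: 0.000000536 × 111120 = 0.0595603 m.
E–W at 35.9991°: 0.000000415° × 111120 × cos 35.9991° = 0.000000415 × 111120 × 0.8090 ≈ 0.0373081 m.
Hypotenuse of the two orthogonal shifts: √(0.0595603² + 0.0373081²) = 0.0702803 m.

0.0703 metres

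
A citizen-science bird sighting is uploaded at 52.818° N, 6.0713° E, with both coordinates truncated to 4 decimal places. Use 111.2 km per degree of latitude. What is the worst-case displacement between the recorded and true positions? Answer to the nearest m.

Truncating at 4 decimal places can drop up to a full unit in the last place, so each coordinate may be off by as much as 0.0001°.
N–S: 0.0001° × 111200 m/° = 11.12 m.
East–west component at 52.818°: 0.0001° × 111200 × cos 52.818° ≈ 0.0001 × 67203.6 ≈ 6.72036 m.
Worst case both components are at the extreme and orthogonal: √(11.12² + 6.72036²) ≈ 12.993 m.

13 m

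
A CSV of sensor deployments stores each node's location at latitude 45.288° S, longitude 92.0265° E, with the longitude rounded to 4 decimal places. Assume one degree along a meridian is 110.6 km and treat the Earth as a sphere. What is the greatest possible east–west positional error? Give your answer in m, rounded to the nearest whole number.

Rounding to 4 decimal places leaves the longitude within ±5e-05° of the true value.
Parallels shrink by cos φ, so at 45.288° a degree of longitude is 110600 × 0.7035 ≈ 77811.9 m.
So at most 5e-05° × 77811.9 ≈ 3.8906 m east–west.

4 m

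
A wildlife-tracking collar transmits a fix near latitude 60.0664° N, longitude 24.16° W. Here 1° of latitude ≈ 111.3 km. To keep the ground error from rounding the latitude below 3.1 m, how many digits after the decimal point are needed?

One degree of latitude covers 111300 m.
With N decimal places the half-ulp bound is 0.5·10⁻ᴺ°, or 0.5·10⁻ᴺ × 111300 m on the ground.
Need 0.5 × 111300 × 10⁻ᴺ ≤ 3.1 → 10⁻ᴺ ≤ 5.571e-05, so N ≥ 4.25.
So 5 decimal places suffice (0.556 m); 4 would allow up to 5.57 m.

5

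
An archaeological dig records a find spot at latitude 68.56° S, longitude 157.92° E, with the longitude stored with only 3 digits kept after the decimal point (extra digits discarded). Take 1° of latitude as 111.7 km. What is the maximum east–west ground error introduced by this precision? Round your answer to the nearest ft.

134 ft

Truncating at 3 decimal places can drop up to a full unit in the last place, so the longitude may be off by as much as 0.001°.
Parallels shrink by cos φ, so at 68.56° a degree of longitude is 111700 × 0.3655 ≈ 40829.3 m.
East–west error: 0.001° × 40829.3 m/° ≈ 40.8293 m.
Converting: 40.8293 m × 3.2808 ft/m ≈ 133.95 ft.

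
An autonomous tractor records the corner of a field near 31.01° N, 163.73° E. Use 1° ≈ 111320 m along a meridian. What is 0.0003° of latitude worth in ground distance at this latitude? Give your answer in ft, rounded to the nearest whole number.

0.0003° × 111320 m/° = 33.396 m.
Converting: 33.396 m × 3.2808 ft/m ≈ 109.57 ft.

110 ft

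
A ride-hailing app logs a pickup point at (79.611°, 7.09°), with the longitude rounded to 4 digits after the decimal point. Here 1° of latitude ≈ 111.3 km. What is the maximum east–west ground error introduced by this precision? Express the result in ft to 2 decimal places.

Rounding to 4 decimal places leaves the longitude within ±5e-05° of the true value.
One degree of longitude at 79.611° is 111300 × cos 79.611° ≈ 111300 × 0.1803 = 20070.8 m.
East–west error: 5e-05° × 20070.8 m/° ≈ 1.00354 m.
In feet: 1.00354 m ÷ 0.3048 ≈ 3.2924 ft.

3.29 ft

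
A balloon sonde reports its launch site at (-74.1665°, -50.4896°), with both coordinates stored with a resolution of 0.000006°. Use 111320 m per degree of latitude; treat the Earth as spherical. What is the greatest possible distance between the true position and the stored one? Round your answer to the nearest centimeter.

35 centimeters

With a 0.000006° grid the true value lies within half a step, ±0.000006°/2 = ±3e-06°, of the stored one.
N–S: 3e-06° × 111320 m/° = 0.33396 m.
E–W at 74.1665°: 3e-06° × 111320 × cos 74.1665° = 3e-06 × 111320 × 0.2728 ≈ 0.0911186 m.
Worst case both components are at the extreme and orthogonal: √(0.33396² + 0.0911186²) ≈ 0.346167 m.
That is 0.346167 m = 34.617 cm.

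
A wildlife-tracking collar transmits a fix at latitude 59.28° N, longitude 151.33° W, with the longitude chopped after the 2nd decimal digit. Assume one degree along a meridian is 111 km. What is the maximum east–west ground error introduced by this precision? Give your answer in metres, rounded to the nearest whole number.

Truncating at 2 decimal places can drop up to a full unit in the last place, so the longitude may be off by as much as 0.01°.
One degree of longitude at 59.28° is 111000 × cos 59.28° ≈ 111000 × 0.5108 = 56703.6 m.
Maximum E–W displacement: 0.01 × 56703.6 = 567.036 m.

567 metres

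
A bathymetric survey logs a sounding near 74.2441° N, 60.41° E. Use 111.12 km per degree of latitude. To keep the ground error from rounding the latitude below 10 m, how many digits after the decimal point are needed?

One degree of latitude covers 111120 m.
With N decimal places the half-ulp bound is 0.5·10⁻ᴺ°, or 0.5·10⁻ᴺ × 111120 m on the ground.
Need 0.5 × 111120 × 10⁻ᴺ ≤ 10 → 10⁻ᴺ ≤ 1.800e-04, so N ≥ 3.74.
At 3 places the error can reach 55.6 m, but 4 places keeps it to 5.56 m.

4 decimal places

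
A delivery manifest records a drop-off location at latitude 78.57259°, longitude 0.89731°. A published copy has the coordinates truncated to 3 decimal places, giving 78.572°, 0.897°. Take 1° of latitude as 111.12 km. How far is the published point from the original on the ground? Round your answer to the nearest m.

66 m

The latitude changed by +0.00059° and the longitude by +0.00031°.
North–south shift: 0.00059 × 111120 = 65.5608 m.
East–west at this latitude: 0.00031° × 111120 × cos 78.572° ≈ 0.00031 × 22016.9 = 6.82524 m.
Hypotenuse of the two orthogonal shifts: √(65.5608² + 6.82524²) = 65.9151 m.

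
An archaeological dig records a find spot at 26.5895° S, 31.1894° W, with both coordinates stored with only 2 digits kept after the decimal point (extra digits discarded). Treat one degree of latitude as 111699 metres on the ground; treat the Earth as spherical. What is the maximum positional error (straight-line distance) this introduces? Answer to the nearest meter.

Truncating at 2 decimal places can drop up to a full unit in the last place, so each coordinate may be off by as much as 0.01°.
N–S: 0.01° × 111699 m/° = 1116.99 m.
E–W at 26.5895°: 0.01° × 111699 × cos 26.5895° = 0.01 × 111699 × 0.8942 ≈ 998.853 m.
Combining orthogonally: (1116.99² + 998.853²)^½ ≈ 1498.46 m.

1498 meters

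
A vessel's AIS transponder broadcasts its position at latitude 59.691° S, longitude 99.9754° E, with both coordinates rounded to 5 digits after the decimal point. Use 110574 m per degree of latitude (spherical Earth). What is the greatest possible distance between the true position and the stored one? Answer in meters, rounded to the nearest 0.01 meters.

0.62 meters

Rounding to 5 decimal places leaves each coordinate within ±5e-06° of the true value.
North–south component: 5e-06° × 110574 = 0.55287 m.
East–west component at 59.691°: 5e-06° × 110574 × cos 59.691° ≈ 5e-06 × 55802.6 ≈ 0.279013 m.
The two errors are perpendicular, so the maximum displacement is √(0.55287² + 0.279013²) ≈ 0.619285 m.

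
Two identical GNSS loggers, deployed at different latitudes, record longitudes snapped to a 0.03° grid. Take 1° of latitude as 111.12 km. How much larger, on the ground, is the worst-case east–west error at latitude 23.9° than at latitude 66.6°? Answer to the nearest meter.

862 meters

With a 0.03° grid the true value lies within half a step, ±0.03°/2 = ±0.015°, of the stored one.
At 23.9°: 0.015° × 111120 × cos 23.9° = 0.015 × 111120 × 0.9143 ≈ 1523.9 m.
At 66.6°: 0.015° × 111120 × cos 66.6° = 0.015 × 111120 × 0.3971 ≈ 661.97 m.
Difference: 1523.9 − 661.97 = 861.91 m.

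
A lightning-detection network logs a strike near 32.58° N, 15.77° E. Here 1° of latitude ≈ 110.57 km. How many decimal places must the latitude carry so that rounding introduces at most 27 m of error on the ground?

One degree of latitude covers 110570 m.
With N decimal places the half-ulp bound is 0.5·10⁻ᴺ°, or 0.5·10⁻ᴺ × 110570 m on the ground.
Setting 55285 × 10⁻ᴺ ≤ 27 gives 10ᴺ ≥ 2048, i.e. N ≥ 3.31.
So 4 decimal places suffice (5.53 m); 3 would allow up to 55.3 m.

4 decimal places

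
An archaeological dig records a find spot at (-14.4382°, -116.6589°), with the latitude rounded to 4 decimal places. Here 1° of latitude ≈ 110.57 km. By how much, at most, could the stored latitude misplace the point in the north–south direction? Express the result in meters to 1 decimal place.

5.5 meters

Rounding to 4 decimal places leaves the latitude within ±5e-05° of the true value.
North–south distance: 5e-05° × 110570 m/° = 5.5285 m.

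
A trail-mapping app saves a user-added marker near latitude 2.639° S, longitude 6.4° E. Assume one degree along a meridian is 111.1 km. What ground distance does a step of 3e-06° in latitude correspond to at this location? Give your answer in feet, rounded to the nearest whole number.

1 feet

Along a meridian 3e-06° is 3e-06 × 111100 = 0.3333 m.
Converting: 0.3333 m × 3.2808 ft/m ≈ 1.0935 ft.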